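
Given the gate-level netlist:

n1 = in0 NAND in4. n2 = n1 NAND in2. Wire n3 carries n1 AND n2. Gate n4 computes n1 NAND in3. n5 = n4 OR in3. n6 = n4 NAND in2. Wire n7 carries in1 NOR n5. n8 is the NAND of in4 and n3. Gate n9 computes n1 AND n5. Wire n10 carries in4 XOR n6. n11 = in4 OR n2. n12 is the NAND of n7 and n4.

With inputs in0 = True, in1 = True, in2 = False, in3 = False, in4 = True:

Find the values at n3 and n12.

n3 = False, n12 = True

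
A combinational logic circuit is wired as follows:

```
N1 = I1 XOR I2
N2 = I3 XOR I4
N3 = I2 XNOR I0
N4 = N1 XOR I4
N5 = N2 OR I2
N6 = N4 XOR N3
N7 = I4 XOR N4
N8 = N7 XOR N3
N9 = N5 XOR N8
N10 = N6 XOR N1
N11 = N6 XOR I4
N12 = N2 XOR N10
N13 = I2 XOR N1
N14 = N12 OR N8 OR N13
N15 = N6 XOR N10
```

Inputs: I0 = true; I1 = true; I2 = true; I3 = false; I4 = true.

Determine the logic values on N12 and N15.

N1 = I1 XOR I2 = true XOR true = false
N2 = I3 XOR I4 = false XOR true = true
N3 = I2 XNOR I0 = true XNOR true = true
N4 = N1 XOR I4 = false XOR true = true
N6 = N4 XOR N3 = true XOR true = false
N10 = N6 XOR N1 = false XOR false = false
N12 = N2 XOR N10 = true XOR false = true
N15 = N6 XOR N10 = false XOR false = false

N12 = true, N15 = false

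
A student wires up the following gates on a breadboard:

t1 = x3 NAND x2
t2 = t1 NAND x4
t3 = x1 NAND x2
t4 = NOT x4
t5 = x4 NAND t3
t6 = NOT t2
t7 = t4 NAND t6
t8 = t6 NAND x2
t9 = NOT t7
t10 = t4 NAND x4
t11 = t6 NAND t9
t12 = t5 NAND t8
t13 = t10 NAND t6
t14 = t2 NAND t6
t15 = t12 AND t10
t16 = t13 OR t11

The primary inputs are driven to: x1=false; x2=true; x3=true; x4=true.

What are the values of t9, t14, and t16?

t1 = x3 NAND x2 = true NAND true = false
t2 = t1 NAND x4 = false NAND true = true
t4 = NOT x4 = NOT true = false
t6 = NOT t2 = NOT true = false
t7 = t4 NAND t6 = false NAND false = true
t9 = NOT t7 = NOT true = false
t10 = t4 NAND x4 = false NAND true = true
t11 = t6 NAND t9 = false NAND false = true
t13 = t10 NAND t6 = true NAND false = true
t14 = t2 NAND t6 = true NAND false = true
t16 = t13 OR t11 = true OR true = true

t9 = false, t14 = true, t16 = true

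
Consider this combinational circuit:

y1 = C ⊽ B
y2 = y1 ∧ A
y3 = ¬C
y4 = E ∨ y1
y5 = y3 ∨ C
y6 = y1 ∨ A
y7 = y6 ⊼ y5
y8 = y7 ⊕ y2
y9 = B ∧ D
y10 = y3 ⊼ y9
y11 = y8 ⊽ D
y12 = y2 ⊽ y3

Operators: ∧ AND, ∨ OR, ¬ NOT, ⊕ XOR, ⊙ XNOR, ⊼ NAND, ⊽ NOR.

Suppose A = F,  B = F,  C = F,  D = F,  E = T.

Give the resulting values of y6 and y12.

y1 = C NOR B = F NOR F = T
y2 = y1 AND A = T AND F = F
y3 = NOT C = NOT F = T
y6 = y1 OR A = T OR F = T
y12 = y2 NOR y3 = F NOR T = F

y6 = T, y12 = F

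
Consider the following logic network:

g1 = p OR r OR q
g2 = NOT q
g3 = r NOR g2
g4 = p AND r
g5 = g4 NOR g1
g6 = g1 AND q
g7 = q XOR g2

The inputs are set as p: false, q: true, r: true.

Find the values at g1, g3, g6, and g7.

g1 = p OR r OR q = false OR true OR true = true
g2 = NOT q = NOT true = false
g3 = r NOR g2 = true NOR false = false
g6 = g1 AND q = true AND true = true
g7 = q XOR g2 = true XOR false = true

g1 = true; g3 = false; g6 = true; g7 = true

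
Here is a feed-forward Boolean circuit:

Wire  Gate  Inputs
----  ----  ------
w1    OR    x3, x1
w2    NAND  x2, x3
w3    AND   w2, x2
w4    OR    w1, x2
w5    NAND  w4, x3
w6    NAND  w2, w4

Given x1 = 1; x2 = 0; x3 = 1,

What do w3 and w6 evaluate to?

w3 = 0, w6 = 0

w1 = x3 OR x1 = 1 OR 1 = 1
w2 = x2 NAND x3 = 0 NAND 1 = 1
w3 = w2 AND x2 = 1 AND 0 = 0
w4 = w1 OR x2 = 1 OR 0 = 1
w6 = w2 NAND w4 = 1 NAND 1 = 0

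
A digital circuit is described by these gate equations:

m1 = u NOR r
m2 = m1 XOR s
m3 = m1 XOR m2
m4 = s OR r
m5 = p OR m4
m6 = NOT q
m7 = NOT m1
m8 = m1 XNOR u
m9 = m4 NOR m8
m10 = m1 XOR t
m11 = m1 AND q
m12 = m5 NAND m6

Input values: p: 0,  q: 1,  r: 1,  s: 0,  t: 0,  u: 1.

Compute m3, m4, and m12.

m3 = 0, m4 = 1, m12 = 1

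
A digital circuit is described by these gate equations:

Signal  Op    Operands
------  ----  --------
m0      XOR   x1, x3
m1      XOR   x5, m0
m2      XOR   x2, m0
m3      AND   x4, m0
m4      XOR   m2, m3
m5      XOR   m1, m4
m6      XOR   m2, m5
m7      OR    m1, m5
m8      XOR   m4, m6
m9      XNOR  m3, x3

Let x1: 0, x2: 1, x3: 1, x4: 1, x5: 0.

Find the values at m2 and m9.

m0 = x1 XOR x3 = 0 XOR 1 = 1
m2 = x2 XOR m0 = 1 XOR 1 = 0
m3 = x4 AND m0 = 1 AND 1 = 1
m9 = m3 XNOR x3 = 1 XNOR 1 = 1

m2 = 0; m9 = 1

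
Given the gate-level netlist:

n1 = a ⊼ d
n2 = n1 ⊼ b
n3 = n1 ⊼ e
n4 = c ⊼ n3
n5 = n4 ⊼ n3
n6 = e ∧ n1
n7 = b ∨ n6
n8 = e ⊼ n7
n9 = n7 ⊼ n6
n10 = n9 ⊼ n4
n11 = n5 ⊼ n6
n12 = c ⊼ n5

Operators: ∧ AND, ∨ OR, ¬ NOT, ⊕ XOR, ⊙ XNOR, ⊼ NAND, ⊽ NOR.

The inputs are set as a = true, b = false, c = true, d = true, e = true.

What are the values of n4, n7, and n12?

n1 = a NAND d = true NAND true = false
n3 = n1 NAND e = false NAND true = true
n4 = c NAND n3 = true NAND true = false
n5 = n4 NAND n3 = false NAND true = true
n6 = e AND n1 = true AND false = false
n7 = b OR n6 = false OR false = false
n12 = c NAND n5 = true NAND true = false

n4 = false, n7 = false, n12 = false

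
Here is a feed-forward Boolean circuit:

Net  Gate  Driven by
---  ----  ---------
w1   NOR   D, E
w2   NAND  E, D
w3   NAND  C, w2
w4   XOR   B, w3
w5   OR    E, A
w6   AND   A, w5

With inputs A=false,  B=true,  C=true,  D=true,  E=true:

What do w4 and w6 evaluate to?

w4 = false  w6 = false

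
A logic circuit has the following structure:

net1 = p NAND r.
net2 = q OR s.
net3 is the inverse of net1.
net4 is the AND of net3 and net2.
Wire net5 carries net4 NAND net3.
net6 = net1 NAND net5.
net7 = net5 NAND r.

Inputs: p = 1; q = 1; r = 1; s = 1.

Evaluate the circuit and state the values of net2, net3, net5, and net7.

net1 = p NAND r = 1 NAND 1 = 0
net2 = q OR s = 1 OR 1 = 1
net3 = NOT net1 = NOT 0 = 1
net4 = net3 AND net2 = 1 AND 1 = 1
net5 = net4 NAND net3 = 1 NAND 1 = 0
net7 = net5 NAND r = 0 NAND 1 = 1

net2 = 1; net3 = 1; net5 = 0; net7 = 1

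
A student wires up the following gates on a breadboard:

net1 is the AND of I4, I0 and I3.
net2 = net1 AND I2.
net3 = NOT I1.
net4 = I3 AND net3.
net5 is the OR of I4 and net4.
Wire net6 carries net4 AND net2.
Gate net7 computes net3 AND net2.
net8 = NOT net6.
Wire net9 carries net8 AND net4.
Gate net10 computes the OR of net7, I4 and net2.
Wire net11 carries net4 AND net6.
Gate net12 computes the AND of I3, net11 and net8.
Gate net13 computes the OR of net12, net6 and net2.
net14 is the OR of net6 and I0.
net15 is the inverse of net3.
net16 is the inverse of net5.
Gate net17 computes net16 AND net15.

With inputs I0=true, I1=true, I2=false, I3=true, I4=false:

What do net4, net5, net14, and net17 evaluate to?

net1 = I4 AND I0 AND I3 = false AND true AND true = false
net2 = net1 AND I2 = false AND false = false
net3 = NOT I1 = NOT true = false
net4 = I3 AND net3 = true AND false = false
net5 = I4 OR net4 = false OR false = false
net6 = net4 AND net2 = false AND false = false
net14 = net6 OR I0 = false OR true = true
net15 = NOT net3 = NOT false = true
net16 = NOT net5 = NOT false = true
net17 = net16 AND net15 = true AND true = true

net4 = false; net5 = false; net14 = true; net17 = true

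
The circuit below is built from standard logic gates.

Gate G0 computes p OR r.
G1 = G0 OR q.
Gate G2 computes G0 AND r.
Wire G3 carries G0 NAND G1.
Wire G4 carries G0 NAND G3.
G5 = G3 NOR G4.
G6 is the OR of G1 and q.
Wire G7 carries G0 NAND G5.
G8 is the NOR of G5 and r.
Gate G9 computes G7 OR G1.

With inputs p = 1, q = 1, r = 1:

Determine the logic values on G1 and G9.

G1 = 1, G9 = 1

G0 = p OR r = 1 OR 1 = 1
G1 = G0 OR q = 1 OR 1 = 1
G3 = G0 NAND G1 = 1 NAND 1 = 0
G4 = G0 NAND G3 = 1 NAND 0 = 1
G5 = G3 NOR G4 = 0 NOR 1 = 0
G7 = G0 NAND G5 = 1 NAND 0 = 1
G9 = G7 OR G1 = 1 OR 1 = 1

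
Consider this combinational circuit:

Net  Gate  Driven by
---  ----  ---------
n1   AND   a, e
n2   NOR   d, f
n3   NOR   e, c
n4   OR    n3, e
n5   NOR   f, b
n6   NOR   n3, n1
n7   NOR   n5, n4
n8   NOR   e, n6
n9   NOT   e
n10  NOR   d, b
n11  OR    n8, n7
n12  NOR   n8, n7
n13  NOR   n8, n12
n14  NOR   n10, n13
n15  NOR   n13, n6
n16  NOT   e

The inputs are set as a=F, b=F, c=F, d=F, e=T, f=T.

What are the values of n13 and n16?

n13 = F  n16 = F

n1 = a AND e = F AND T = F
n3 = e NOR c = T NOR F = F
n4 = n3 OR e = F OR T = T
n5 = f NOR b = T NOR F = F
n6 = n3 NOR n1 = F NOR F = T
n7 = n5 NOR n4 = F NOR T = F
n8 = e NOR n6 = T NOR T = F
n12 = n8 NOR n7 = F NOR F = T
n13 = n8 NOR n12 = F NOR T = F
n16 = NOT e = NOT T = F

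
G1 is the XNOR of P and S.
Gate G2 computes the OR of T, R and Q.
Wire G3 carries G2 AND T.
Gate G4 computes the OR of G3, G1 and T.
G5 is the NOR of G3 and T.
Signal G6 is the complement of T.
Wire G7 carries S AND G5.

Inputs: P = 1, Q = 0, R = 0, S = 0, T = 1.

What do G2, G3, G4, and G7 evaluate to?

G1 = P XNOR S = 1 XNOR 0 = 0
G2 = T OR R OR Q = 1 OR 0 OR 0 = 1
G3 = G2 AND T = 1 AND 1 = 1
G4 = G3 OR G1 OR T = 1 OR 0 OR 1 = 1
G5 = G3 NOR T = 1 NOR 1 = 0
G7 = S AND G5 = 0 AND 0 = 0

G2 = 1; G3 = 1; G4 = 1; G7 = 0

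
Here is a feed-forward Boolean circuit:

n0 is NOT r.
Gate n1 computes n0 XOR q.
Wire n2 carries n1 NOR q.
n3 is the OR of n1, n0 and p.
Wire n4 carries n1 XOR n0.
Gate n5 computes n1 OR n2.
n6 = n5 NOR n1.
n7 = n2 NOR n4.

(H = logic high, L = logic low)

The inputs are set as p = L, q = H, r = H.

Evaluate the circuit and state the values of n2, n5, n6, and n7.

n2 = L  n5 = H  n6 = L  n7 = L

n0 = NOT r = NOT H = L
n1 = n0 XOR q = L XOR H = H
n2 = n1 NOR q = H NOR H = L
n4 = n1 XOR n0 = H XOR L = H
n5 = n1 OR n2 = H OR L = H
n6 = n5 NOR n1 = H NOR H = L
n7 = n2 NOR n4 = L NOR H = L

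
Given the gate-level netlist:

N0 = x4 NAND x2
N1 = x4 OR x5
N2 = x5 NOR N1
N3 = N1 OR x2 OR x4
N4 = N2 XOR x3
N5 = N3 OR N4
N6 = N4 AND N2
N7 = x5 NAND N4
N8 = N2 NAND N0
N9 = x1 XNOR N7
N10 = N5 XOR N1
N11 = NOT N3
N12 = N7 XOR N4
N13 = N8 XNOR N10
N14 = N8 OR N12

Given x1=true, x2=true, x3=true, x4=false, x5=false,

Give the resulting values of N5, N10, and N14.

N0 = x4 NAND x2 = false NAND true = true
N1 = x4 OR x5 = false OR false = false
N2 = x5 NOR N1 = false NOR false = true
N3 = N1 OR x2 OR x4 = false OR true OR false = true
N4 = N2 XOR x3 = true XOR true = false
N5 = N3 OR N4 = true OR false = true
N7 = x5 NAND N4 = false NAND false = true
N8 = N2 NAND N0 = true NAND true = false
N10 = N5 XOR N1 = true XOR false = true
N12 = N7 XOR N4 = true XOR false = true
N14 = N8 OR N12 = false OR true = true

N5 = true; N10 = true; N14 = true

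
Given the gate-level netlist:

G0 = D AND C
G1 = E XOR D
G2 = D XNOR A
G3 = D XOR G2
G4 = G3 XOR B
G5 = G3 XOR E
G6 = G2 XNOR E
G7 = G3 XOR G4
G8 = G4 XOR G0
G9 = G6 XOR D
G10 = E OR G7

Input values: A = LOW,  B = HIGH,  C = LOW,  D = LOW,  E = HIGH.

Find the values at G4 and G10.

G4 = LOW  G10 = HIGH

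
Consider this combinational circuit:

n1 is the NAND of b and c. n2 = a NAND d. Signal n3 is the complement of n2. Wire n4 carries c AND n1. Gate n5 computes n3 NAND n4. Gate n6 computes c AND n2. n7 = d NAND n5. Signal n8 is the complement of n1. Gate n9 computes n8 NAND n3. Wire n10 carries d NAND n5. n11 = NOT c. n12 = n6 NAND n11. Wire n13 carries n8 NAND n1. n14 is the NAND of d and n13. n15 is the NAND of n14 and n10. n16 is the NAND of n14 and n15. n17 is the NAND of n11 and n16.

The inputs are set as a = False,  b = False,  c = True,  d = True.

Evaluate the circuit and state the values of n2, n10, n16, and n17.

n1 = b NAND c = False NAND True = True
n2 = a NAND d = False NAND True = True
n3 = NOT n2 = NOT True = False
n4 = c AND n1 = True AND True = True
n5 = n3 NAND n4 = False NAND True = True
n8 = NOT n1 = NOT True = False
n10 = d NAND n5 = True NAND True = False
n11 = NOT c = NOT True = False
n13 = n8 NAND n1 = False NAND True = True
n14 = d NAND n13 = True NAND True = False
n15 = n14 NAND n10 = False NAND False = True
n16 = n14 NAND n15 = False NAND True = True
n17 = n11 NAND n16 = False NAND True = True

n2 = True, n10 = False, n16 = True, n17 = True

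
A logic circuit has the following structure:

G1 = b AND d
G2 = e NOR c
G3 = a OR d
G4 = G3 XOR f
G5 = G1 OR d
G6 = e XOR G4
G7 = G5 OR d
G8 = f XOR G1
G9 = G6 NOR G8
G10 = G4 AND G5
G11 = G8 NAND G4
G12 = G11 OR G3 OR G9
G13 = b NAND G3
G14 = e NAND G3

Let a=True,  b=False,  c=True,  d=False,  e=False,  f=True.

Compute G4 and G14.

G4 = False, G14 = True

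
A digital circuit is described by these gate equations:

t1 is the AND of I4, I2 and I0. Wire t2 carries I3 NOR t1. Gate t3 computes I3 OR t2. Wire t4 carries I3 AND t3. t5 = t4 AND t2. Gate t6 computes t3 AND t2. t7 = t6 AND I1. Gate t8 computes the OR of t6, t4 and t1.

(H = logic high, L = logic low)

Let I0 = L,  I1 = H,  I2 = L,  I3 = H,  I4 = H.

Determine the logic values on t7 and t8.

t1 = I4 AND I2 AND I0 = H AND L AND L = L
t2 = I3 NOR t1 = H NOR L = L
t3 = I3 OR t2 = H OR L = H
t4 = I3 AND t3 = H AND H = H
t6 = t3 AND t2 = H AND L = L
t7 = t6 AND I1 = L AND H = L
t8 = t6 OR t4 OR t1 = L OR H OR L = H

t7 = L; t8 = H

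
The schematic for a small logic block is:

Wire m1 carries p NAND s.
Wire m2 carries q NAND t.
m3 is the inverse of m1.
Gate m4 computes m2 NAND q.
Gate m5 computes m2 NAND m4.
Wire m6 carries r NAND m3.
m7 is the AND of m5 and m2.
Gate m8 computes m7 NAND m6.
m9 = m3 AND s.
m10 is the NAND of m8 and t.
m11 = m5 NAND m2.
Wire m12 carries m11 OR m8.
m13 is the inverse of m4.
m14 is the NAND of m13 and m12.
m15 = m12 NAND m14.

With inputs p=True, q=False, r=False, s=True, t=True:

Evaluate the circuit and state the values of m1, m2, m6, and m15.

m1 = p NAND s = True NAND True = False
m2 = q NAND t = False NAND True = True
m3 = NOT m1 = NOT False = True
m4 = m2 NAND q = True NAND False = True
m5 = m2 NAND m4 = True NAND True = False
m6 = r NAND m3 = False NAND True = True
m7 = m5 AND m2 = False AND True = False
m8 = m7 NAND m6 = False NAND True = True
m11 = m5 NAND m2 = False NAND True = True
m12 = m11 OR m8 = True OR True = True
m13 = NOT m4 = NOT True = False
m14 = m13 NAND m12 = False NAND True = True
m15 = m12 NAND m14 = True NAND True = False

m1 = False  m2 = True  m6 = True  m15 = False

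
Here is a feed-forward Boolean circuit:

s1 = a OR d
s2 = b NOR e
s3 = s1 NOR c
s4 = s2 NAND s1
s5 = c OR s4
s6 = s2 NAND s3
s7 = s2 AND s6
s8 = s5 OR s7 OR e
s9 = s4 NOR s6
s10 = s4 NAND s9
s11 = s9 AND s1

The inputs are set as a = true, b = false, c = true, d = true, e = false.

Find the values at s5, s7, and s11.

s5 = true, s7 = true, s11 = false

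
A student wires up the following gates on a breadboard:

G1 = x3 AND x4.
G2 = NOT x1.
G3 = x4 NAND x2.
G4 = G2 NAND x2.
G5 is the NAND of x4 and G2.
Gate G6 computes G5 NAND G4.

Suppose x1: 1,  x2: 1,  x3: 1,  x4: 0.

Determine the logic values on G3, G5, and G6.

G3 = 1, G5 = 1, G6 = 0

G2 = NOT x1 = NOT 1 = 0
G3 = x4 NAND x2 = 0 NAND 1 = 1
G4 = G2 NAND x2 = 0 NAND 1 = 1
G5 = x4 NAND G2 = 0 NAND 0 = 1
G6 = G5 NAND G4 = 1 NAND 1 = 0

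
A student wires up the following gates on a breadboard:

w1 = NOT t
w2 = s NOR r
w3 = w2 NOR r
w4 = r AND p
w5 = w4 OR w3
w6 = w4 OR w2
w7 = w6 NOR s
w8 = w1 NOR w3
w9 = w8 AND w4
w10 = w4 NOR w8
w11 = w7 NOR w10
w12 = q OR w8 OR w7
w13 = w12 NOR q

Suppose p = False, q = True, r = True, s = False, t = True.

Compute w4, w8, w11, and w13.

w4 = False  w8 = True  w11 = False  w13 = False

w1 = NOT t = NOT True = False
w2 = s NOR r = False NOR True = False
w3 = w2 NOR r = False NOR True = False
w4 = r AND p = True AND False = False
w6 = w4 OR w2 = False OR False = False
w7 = w6 NOR s = False NOR False = True
w8 = w1 NOR w3 = False NOR False = True
w10 = w4 NOR w8 = False NOR True = False
w11 = w7 NOR w10 = True NOR False = False
w12 = q OR w8 OR w7 = True OR True OR True = True
w13 = w12 NOR q = True NOR True = False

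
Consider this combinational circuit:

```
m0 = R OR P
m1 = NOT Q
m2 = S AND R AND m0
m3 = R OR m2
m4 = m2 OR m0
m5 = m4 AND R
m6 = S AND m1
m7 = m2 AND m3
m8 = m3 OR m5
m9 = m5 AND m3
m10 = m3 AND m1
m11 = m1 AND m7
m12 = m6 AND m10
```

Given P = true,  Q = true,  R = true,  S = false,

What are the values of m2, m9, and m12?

m2 = false, m9 = true, m12 = false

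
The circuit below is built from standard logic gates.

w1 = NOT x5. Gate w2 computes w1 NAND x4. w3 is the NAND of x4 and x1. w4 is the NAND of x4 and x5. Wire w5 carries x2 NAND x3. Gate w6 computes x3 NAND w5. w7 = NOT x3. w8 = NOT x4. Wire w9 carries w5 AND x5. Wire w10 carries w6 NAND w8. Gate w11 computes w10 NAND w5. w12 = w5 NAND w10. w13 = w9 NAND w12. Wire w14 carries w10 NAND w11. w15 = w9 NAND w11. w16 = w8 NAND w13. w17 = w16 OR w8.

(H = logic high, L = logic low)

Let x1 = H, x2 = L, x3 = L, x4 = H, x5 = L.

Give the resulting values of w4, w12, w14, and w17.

w4 = H, w12 = L, w14 = H, w17 = H

w4 = x4 NAND x5 = H NAND L = H
w5 = x2 NAND x3 = L NAND L = H
w6 = x3 NAND w5 = L NAND H = H
w8 = NOT x4 = NOT H = L
w9 = w5 AND x5 = H AND L = L
w10 = w6 NAND w8 = H NAND L = H
w11 = w10 NAND w5 = H NAND H = L
w12 = w5 NAND w10 = H NAND H = L
w13 = w9 NAND w12 = L NAND L = H
w14 = w10 NAND w11 = H NAND L = H
w16 = w8 NAND w13 = L NAND H = H
w17 = w16 OR w8 = H OR L = H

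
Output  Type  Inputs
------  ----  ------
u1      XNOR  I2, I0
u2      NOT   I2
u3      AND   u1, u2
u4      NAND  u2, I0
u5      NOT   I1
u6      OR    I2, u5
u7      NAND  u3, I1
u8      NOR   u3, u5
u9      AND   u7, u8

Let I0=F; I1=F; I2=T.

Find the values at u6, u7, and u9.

u6 = T, u7 = T, u9 = F

u1 = I2 XNOR I0 = T XNOR F = F
u2 = NOT I2 = NOT T = F
u3 = u1 AND u2 = F AND F = F
u5 = NOT I1 = NOT F = T
u6 = I2 OR u5 = T OR T = T
u7 = u3 NAND I1 = F NAND F = T
u8 = u3 NOR u5 = F NOR T = F
u9 = u7 AND u8 = T AND F = F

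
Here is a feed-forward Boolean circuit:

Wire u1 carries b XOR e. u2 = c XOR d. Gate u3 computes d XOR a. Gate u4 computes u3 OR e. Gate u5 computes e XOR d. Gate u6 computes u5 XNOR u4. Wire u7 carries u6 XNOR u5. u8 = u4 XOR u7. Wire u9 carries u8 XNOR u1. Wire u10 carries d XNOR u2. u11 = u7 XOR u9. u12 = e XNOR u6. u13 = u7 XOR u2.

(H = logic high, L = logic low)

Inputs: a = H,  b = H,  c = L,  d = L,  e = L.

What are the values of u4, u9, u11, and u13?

u4 = H  u9 = L  u11 = H  u13 = H

u1 = b XOR e = H XOR L = H
u2 = c XOR d = L XOR L = L
u3 = d XOR a = L XOR H = H
u4 = u3 OR e = H OR L = H
u5 = e XOR d = L XOR L = L
u6 = u5 XNOR u4 = L XNOR H = L
u7 = u6 XNOR u5 = L XNOR L = H
u8 = u4 XOR u7 = H XOR H = L
u9 = u8 XNOR u1 = L XNOR H = L
u11 = u7 XOR u9 = H XOR L = H
u13 = u7 XOR u2 = H XOR L = H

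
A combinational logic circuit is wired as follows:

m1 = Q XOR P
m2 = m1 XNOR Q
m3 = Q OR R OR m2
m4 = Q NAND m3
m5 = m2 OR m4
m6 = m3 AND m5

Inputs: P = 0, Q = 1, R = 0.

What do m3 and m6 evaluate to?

m3 = 1  m6 = 1

m1 = Q XOR P = 1 XOR 0 = 1
m2 = m1 XNOR Q = 1 XNOR 1 = 1
m3 = Q OR R OR m2 = 1 OR 0 OR 1 = 1
m4 = Q NAND m3 = 1 NAND 1 = 0
m5 = m2 OR m4 = 1 OR 0 = 1
m6 = m3 AND m5 = 1 AND 1 = 1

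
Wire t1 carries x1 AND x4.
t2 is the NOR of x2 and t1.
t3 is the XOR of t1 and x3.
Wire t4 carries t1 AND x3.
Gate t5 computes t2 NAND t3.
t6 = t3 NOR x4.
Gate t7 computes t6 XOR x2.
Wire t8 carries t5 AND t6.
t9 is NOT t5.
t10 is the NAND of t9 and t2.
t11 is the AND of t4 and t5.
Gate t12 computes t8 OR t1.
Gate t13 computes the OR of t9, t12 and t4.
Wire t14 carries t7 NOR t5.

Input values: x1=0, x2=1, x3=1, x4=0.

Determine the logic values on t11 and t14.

t1 = x1 AND x4 = 0 AND 0 = 0
t2 = x2 NOR t1 = 1 NOR 0 = 0
t3 = t1 XOR x3 = 0 XOR 1 = 1
t4 = t1 AND x3 = 0 AND 1 = 0
t5 = t2 NAND t3 = 0 NAND 1 = 1
t6 = t3 NOR x4 = 1 NOR 0 = 0
t7 = t6 XOR x2 = 0 XOR 1 = 1
t11 = t4 AND t5 = 0 AND 1 = 0
t14 = t7 NOR t5 = 1 NOR 1 = 0

t11 = 0, t14 = 0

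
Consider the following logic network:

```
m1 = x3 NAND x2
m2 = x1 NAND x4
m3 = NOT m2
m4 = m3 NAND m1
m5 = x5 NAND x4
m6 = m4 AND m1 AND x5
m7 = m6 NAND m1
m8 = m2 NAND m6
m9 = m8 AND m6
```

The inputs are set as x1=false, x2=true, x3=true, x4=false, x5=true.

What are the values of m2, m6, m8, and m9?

m2 = true; m6 = false; m8 = true; m9 = false

m1 = x3 NAND x2 = true NAND true = false
m2 = x1 NAND x4 = false NAND false = true
m3 = NOT m2 = NOT true = false
m4 = m3 NAND m1 = false NAND false = true
m6 = m4 AND m1 AND x5 = true AND false AND true = false
m8 = m2 NAND m6 = true NAND false = true
m9 = m8 AND m6 = true AND false = false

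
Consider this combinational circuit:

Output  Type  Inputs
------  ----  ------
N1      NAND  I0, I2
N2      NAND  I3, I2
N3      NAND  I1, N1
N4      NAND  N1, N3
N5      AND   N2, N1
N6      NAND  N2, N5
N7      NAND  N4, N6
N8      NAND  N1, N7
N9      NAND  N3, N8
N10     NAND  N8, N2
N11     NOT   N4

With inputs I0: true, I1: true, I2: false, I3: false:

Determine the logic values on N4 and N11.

N4 = true; N11 = false

N1 = I0 NAND I2 = true NAND false = true
N3 = I1 NAND N1 = true NAND true = false
N4 = N1 NAND N3 = true NAND false = true
N11 = NOT N4 = NOT true = false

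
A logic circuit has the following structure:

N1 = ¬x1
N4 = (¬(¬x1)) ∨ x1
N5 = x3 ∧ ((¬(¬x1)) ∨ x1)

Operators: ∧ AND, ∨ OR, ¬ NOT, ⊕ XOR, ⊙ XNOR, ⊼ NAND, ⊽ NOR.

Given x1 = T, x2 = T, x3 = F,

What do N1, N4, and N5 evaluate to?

N1 = ¬T = F
N4 = (¬(¬T)) ∨ T = T
N5 = F ∧ ((¬(¬T)) ∨ T) = F

N1 = F; N4 = T; N5 = F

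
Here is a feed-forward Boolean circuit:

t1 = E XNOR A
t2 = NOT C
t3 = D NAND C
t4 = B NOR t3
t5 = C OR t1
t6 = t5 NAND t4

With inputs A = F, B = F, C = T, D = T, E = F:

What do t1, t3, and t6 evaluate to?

t1 = T; t3 = F; t6 = F

t1 = E XNOR A = F XNOR F = T
t3 = D NAND C = T NAND T = F
t4 = B NOR t3 = F NOR F = T
t5 = C OR t1 = T OR T = T
t6 = t5 NAND t4 = T NAND T = F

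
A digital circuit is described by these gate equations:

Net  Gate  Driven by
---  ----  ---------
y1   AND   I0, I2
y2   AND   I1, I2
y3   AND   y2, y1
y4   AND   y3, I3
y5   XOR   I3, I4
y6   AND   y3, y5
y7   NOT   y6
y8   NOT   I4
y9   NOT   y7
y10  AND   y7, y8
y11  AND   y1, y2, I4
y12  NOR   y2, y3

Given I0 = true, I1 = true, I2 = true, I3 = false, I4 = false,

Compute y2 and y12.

y1 = I0 AND I2 = true AND true = true
y2 = I1 AND I2 = true AND true = true
y3 = y2 AND y1 = true AND true = true
y12 = y2 NOR y3 = true NOR true = false

y2 = true; y12 = false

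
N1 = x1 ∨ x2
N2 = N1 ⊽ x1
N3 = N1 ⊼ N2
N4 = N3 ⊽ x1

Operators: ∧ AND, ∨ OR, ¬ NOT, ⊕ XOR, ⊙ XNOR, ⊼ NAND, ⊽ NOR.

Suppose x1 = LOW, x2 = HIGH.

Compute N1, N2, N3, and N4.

N1 = HIGH  N2 = LOW  N3 = HIGH  N4 = LOW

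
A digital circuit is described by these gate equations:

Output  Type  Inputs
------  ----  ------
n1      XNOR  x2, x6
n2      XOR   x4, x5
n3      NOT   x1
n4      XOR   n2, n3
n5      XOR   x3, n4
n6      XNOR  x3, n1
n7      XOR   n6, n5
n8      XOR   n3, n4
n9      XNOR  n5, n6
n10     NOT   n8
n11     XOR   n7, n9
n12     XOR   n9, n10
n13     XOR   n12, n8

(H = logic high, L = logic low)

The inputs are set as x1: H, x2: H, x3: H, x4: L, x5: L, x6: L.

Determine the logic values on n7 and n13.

n1 = x2 XNOR x6 = H XNOR L = L
n2 = x4 XOR x5 = L XOR L = L
n3 = NOT x1 = NOT H = L
n4 = n2 XOR n3 = L XOR L = L
n5 = x3 XOR n4 = H XOR L = H
n6 = x3 XNOR n1 = H XNOR L = L
n7 = n6 XOR n5 = L XOR H = H
n8 = n3 XOR n4 = L XOR L = L
n9 = n5 XNOR n6 = H XNOR L = L
n10 = NOT n8 = NOT L = H
n12 = n9 XOR n10 = L XOR H = H
n13 = n12 XOR n8 = H XOR L = H

n7 = H, n13 = H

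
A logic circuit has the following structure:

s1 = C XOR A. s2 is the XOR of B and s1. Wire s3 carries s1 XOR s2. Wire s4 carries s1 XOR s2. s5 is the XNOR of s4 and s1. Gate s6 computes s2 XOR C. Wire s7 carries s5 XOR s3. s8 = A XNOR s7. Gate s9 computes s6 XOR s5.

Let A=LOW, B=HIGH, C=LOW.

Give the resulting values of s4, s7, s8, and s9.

s4 = HIGH; s7 = HIGH; s8 = LOW; s9 = HIGH

s1 = C XOR A = LOW XOR LOW = LOW
s2 = B XOR s1 = HIGH XOR LOW = HIGH
s3 = s1 XOR s2 = LOW XOR HIGH = HIGH
s4 = s1 XOR s2 = LOW XOR HIGH = HIGH
s5 = s4 XNOR s1 = HIGH XNOR LOW = LOW
s6 = s2 XOR C = HIGH XOR LOW = HIGH
s7 = s5 XOR s3 = LOW XOR HIGH = HIGH
s8 = A XNOR s7 = LOW XNOR HIGH = LOW
s9 = s6 XOR s5 = HIGH XOR LOW = HIGH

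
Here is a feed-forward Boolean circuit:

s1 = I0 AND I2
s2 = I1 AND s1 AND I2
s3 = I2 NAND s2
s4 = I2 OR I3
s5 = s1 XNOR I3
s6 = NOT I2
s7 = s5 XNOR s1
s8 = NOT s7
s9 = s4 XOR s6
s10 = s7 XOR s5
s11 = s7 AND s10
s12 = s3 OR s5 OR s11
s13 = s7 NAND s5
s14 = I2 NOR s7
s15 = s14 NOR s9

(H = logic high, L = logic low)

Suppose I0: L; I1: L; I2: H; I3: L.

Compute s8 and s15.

s8 = H, s15 = L

s1 = I0 AND I2 = L AND H = L
s4 = I2 OR I3 = H OR L = H
s5 = s1 XNOR I3 = L XNOR L = H
s6 = NOT I2 = NOT H = L
s7 = s5 XNOR s1 = H XNOR L = L
s8 = NOT s7 = NOT L = H
s9 = s4 XOR s6 = H XOR L = H
s14 = I2 NOR s7 = H NOR L = L
s15 = s14 NOR s9 = L NOR H = L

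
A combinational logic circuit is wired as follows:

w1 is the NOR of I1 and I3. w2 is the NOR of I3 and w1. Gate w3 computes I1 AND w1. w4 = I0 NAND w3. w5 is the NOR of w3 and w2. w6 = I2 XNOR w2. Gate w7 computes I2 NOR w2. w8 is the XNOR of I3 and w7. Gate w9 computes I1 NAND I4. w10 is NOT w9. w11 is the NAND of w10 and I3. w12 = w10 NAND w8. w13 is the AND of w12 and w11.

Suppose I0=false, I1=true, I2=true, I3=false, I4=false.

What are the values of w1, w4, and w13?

w1 = false, w4 = true, w13 = true

w1 = I1 NOR I3 = true NOR false = false
w2 = I3 NOR w1 = false NOR false = true
w3 = I1 AND w1 = true AND false = false
w4 = I0 NAND w3 = false NAND false = true
w7 = I2 NOR w2 = true NOR true = false
w8 = I3 XNOR w7 = false XNOR false = true
w9 = I1 NAND I4 = true NAND false = true
w10 = NOT w9 = NOT true = false
w11 = w10 NAND I3 = false NAND false = true
w12 = w10 NAND w8 = false NAND true = true
w13 = w12 AND w11 = true AND true = true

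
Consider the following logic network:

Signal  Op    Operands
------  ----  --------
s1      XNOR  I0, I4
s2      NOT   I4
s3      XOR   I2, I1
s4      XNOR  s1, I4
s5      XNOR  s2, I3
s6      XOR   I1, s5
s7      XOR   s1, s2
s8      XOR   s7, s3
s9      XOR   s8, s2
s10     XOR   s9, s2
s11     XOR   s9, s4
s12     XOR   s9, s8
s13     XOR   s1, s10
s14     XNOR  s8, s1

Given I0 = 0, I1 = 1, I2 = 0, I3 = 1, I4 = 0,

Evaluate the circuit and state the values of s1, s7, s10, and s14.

s1 = I0 XNOR I4 = 0 XNOR 0 = 1
s2 = NOT I4 = NOT 0 = 1
s3 = I2 XOR I1 = 0 XOR 1 = 1
s7 = s1 XOR s2 = 1 XOR 1 = 0
s8 = s7 XOR s3 = 0 XOR 1 = 1
s9 = s8 XOR s2 = 1 XOR 1 = 0
s10 = s9 XOR s2 = 0 XOR 1 = 1
s14 = s8 XNOR s1 = 1 XNOR 1 = 1

s1 = 1; s7 = 0; s10 = 1; s14 = 1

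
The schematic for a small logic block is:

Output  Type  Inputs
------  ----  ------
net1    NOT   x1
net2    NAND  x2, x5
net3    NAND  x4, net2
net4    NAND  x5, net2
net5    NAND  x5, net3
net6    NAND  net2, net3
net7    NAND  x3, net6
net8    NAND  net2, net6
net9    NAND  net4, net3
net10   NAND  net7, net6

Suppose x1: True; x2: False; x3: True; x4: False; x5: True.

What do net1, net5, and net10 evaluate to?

net1 = False; net5 = False; net10 = True

net1 = NOT x1 = NOT True = False
net2 = x2 NAND x5 = False NAND True = True
net3 = x4 NAND net2 = False NAND True = True
net5 = x5 NAND net3 = True NAND True = False
net6 = net2 NAND net3 = True NAND True = False
net7 = x3 NAND net6 = True NAND False = True
net10 = net7 NAND net6 = True NAND False = True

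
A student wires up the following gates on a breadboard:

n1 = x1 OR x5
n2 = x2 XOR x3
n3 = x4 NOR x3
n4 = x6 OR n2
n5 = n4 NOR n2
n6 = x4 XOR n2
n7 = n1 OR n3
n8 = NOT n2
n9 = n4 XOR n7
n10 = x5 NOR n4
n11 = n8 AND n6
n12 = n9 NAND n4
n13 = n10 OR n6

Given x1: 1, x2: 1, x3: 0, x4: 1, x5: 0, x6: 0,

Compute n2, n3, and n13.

n2 = x2 XOR x3 = 1 XOR 0 = 1
n3 = x4 NOR x3 = 1 NOR 0 = 0
n4 = x6 OR n2 = 0 OR 1 = 1
n6 = x4 XOR n2 = 1 XOR 1 = 0
n10 = x5 NOR n4 = 0 NOR 1 = 0
n13 = n10 OR n6 = 0 OR 0 = 0

n2 = 1; n3 = 0; n13 = 0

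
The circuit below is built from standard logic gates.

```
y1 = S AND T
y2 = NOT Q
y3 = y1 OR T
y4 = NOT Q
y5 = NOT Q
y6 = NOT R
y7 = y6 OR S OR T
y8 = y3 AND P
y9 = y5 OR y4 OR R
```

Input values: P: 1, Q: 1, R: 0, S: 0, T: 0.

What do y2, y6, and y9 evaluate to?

y2 = 0, y6 = 1, y9 = 0

y2 = NOT Q = NOT 1 = 0
y4 = NOT Q = NOT 1 = 0
y5 = NOT Q = NOT 1 = 0
y6 = NOT R = NOT 0 = 1
y9 = y5 OR y4 OR R = 0 OR 0 OR 0 = 0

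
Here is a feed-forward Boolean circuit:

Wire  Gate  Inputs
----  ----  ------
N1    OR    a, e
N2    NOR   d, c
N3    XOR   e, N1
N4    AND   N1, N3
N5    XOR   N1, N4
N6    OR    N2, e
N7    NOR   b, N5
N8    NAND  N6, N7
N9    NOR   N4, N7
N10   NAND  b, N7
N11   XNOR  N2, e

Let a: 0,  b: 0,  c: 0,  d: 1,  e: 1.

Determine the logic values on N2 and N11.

N2 = d NOR c = 1 NOR 0 = 0
N11 = N2 XNOR e = 0 XNOR 1 = 0

N2 = 0; N11 = 0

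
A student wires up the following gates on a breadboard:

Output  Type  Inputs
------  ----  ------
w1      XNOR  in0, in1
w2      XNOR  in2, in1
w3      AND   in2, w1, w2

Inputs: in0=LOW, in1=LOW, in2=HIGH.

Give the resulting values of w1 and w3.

w1 = in0 XNOR in1 = LOW XNOR LOW = HIGH
w2 = in2 XNOR in1 = HIGH XNOR LOW = LOW
w3 = in2 AND w1 AND w2 = HIGH AND HIGH AND LOW = LOW

w1 = HIGH, w3 = LOW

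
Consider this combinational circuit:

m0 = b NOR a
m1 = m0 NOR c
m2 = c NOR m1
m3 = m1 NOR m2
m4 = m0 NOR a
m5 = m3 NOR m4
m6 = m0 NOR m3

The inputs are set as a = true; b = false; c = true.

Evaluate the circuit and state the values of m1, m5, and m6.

m1 = false, m5 = false, m6 = false

m0 = b NOR a = false NOR true = false
m1 = m0 NOR c = false NOR true = false
m2 = c NOR m1 = true NOR false = false
m3 = m1 NOR m2 = false NOR false = true
m4 = m0 NOR a = false NOR true = false
m5 = m3 NOR m4 = true NOR false = false
m6 = m0 NOR m3 = false NOR true = false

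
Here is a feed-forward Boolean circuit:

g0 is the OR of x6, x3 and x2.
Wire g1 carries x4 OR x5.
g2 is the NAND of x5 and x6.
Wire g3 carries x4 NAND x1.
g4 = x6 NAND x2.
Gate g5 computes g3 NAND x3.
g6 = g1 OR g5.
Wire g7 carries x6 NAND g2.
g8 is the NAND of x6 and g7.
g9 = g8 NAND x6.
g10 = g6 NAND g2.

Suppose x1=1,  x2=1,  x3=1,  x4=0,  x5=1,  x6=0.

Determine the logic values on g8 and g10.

g8 = 1, g10 = 0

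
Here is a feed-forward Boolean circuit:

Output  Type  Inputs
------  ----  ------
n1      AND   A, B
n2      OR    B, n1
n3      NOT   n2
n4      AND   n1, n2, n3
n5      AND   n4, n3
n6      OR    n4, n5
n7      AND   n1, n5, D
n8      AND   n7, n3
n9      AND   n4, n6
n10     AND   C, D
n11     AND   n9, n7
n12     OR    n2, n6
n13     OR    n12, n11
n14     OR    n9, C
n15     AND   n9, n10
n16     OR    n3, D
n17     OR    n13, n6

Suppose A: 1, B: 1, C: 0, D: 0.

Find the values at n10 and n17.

n1 = A AND B = 1 AND 1 = 1
n2 = B OR n1 = 1 OR 1 = 1
n3 = NOT n2 = NOT 1 = 0
n4 = n1 AND n2 AND n3 = 1 AND 1 AND 0 = 0
n5 = n4 AND n3 = 0 AND 0 = 0
n6 = n4 OR n5 = 0 OR 0 = 0
n7 = n1 AND n5 AND D = 1 AND 0 AND 0 = 0
n9 = n4 AND n6 = 0 AND 0 = 0
n10 = C AND D = 0 AND 0 = 0
n11 = n9 AND n7 = 0 AND 0 = 0
n12 = n2 OR n6 = 1 OR 0 = 1
n13 = n12 OR n11 = 1 OR 0 = 1
n17 = n13 OR n6 = 1 OR 0 = 1

n10 = 0; n17 = 1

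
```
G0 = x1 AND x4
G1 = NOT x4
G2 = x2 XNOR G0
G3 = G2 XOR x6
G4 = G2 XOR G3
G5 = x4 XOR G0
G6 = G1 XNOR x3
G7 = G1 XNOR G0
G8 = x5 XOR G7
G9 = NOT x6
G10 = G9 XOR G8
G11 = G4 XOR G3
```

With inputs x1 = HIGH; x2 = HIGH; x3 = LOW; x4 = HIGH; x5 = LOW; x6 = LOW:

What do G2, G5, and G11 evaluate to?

G2 = HIGH, G5 = LOW, G11 = HIGH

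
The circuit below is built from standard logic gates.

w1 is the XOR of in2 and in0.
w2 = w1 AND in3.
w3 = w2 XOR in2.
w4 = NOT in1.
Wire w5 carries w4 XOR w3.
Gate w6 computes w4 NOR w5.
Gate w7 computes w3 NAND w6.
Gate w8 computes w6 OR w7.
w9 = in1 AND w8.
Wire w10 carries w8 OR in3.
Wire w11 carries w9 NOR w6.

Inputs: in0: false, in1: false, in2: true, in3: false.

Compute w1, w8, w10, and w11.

w1 = true; w8 = true; w10 = true; w11 = true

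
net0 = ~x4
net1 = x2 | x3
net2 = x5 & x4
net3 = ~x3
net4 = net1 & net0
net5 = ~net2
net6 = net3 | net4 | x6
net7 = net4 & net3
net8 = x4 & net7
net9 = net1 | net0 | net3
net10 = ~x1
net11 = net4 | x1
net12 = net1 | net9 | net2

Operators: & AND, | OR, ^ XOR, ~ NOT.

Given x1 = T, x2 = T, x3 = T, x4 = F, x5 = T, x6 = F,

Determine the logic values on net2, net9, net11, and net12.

net0 = NOT x4 = NOT F = T
net1 = x2 OR x3 = T OR T = T
net2 = x5 AND x4 = T AND F = F
net3 = NOT x3 = NOT T = F
net4 = net1 AND net0 = T AND T = T
net9 = net1 OR net0 OR net3 = T OR T OR F = T
net11 = net4 OR x1 = T OR T = T
net12 = net1 OR net9 OR net2 = T OR T OR F = T

net2 = F; net9 = T; net11 = T; net12 = T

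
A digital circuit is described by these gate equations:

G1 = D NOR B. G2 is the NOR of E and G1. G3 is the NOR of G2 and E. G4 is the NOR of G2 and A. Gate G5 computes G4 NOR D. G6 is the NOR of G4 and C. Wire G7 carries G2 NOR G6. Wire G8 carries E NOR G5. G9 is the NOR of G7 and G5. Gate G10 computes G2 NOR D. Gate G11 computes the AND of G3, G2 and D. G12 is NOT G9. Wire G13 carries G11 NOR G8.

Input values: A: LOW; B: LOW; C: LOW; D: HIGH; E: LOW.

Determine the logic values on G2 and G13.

G2 = HIGH, G13 = LOW

G1 = D NOR B = HIGH NOR LOW = LOW
G2 = E NOR G1 = LOW NOR LOW = HIGH
G3 = G2 NOR E = HIGH NOR LOW = LOW
G4 = G2 NOR A = HIGH NOR LOW = LOW
G5 = G4 NOR D = LOW NOR HIGH = LOW
G8 = E NOR G5 = LOW NOR LOW = HIGH
G11 = G3 AND G2 AND D = LOW AND HIGH AND HIGH = LOW
G13 = G11 NOR G8 = LOW NOR HIGH = LOW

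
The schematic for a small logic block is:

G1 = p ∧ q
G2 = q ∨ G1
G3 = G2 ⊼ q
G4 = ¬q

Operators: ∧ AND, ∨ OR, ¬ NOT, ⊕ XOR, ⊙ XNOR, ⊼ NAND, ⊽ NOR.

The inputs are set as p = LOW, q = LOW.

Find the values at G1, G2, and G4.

G1 = p AND q = LOW AND LOW = LOW
G2 = q OR G1 = LOW OR LOW = LOW
G4 = NOT q = NOT LOW = HIGH

G1 = LOW  G2 = LOW  G4 = HIGH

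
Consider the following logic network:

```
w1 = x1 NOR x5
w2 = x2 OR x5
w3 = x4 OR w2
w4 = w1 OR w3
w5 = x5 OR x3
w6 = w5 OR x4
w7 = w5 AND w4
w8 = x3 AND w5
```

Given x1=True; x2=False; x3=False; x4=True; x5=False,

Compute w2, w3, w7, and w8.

w1 = x1 NOR x5 = True NOR False = False
w2 = x2 OR x5 = False OR False = False
w3 = x4 OR w2 = True OR False = True
w4 = w1 OR w3 = False OR True = True
w5 = x5 OR x3 = False OR False = False
w7 = w5 AND w4 = False AND True = False
w8 = x3 AND w5 = False AND False = False

w2 = False; w3 = True; w7 = False; w8 = False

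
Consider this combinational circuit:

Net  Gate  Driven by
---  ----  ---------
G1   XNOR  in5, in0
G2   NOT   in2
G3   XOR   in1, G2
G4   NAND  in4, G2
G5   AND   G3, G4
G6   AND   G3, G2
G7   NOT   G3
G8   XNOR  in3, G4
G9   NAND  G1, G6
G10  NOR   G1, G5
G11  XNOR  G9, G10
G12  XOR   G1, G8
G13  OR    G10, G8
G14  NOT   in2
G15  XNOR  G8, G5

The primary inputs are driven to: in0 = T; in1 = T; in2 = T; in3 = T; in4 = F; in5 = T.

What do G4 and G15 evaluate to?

G4 = T; G15 = T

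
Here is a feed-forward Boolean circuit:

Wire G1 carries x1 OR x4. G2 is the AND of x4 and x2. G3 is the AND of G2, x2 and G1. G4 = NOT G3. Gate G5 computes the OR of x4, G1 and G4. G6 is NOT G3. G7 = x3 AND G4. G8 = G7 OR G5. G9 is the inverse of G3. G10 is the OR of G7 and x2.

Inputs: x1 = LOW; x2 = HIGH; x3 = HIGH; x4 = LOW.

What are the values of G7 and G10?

G1 = x1 OR x4 = LOW OR LOW = LOW
G2 = x4 AND x2 = LOW AND HIGH = LOW
G3 = G2 AND x2 AND G1 = LOW AND HIGH AND LOW = LOW
G4 = NOT G3 = NOT LOW = HIGH
G7 = x3 AND G4 = HIGH AND HIGH = HIGH
G10 = G7 OR x2 = HIGH OR HIGH = HIGH

G7 = HIGH, G10 = HIGH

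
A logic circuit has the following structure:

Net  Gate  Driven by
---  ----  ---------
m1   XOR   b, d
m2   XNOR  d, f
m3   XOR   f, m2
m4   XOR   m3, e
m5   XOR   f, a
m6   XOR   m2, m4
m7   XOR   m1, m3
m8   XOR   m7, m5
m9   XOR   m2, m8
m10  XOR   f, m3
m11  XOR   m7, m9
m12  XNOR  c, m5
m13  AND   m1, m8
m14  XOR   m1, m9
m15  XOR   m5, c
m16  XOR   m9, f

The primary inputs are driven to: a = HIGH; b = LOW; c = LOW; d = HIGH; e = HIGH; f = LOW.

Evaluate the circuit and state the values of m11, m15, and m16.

m1 = b XOR d = LOW XOR HIGH = HIGH
m2 = d XNOR f = HIGH XNOR LOW = LOW
m3 = f XOR m2 = LOW XOR LOW = LOW
m5 = f XOR a = LOW XOR HIGH = HIGH
m7 = m1 XOR m3 = HIGH XOR LOW = HIGH
m8 = m7 XOR m5 = HIGH XOR HIGH = LOW
m9 = m2 XOR m8 = LOW XOR LOW = LOW
m11 = m7 XOR m9 = HIGH XOR LOW = HIGH
m15 = m5 XOR c = HIGH XOR LOW = HIGH
m16 = m9 XOR f = LOW XOR LOW = LOW

m11 = HIGH, m15 = HIGH, m16 = LOW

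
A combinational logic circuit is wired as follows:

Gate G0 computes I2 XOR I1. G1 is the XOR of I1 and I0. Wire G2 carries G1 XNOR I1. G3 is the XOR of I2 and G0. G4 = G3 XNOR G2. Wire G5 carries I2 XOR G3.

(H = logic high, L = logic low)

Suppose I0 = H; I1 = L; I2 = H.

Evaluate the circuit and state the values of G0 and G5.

G0 = I2 XOR I1 = H XOR L = H
G3 = I2 XOR G0 = H XOR H = L
G5 = I2 XOR G3 = H XOR L = H

G0 = H, G5 = H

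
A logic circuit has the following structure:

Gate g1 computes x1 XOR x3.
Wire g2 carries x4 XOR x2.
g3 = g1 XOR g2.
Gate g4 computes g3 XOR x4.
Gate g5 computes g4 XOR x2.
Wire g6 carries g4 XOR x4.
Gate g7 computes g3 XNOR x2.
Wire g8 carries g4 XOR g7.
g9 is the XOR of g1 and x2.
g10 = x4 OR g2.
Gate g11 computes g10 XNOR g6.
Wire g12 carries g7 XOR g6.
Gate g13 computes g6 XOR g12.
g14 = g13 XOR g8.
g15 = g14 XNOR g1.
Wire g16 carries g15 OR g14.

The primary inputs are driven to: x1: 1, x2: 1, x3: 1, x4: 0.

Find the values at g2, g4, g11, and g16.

g1 = x1 XOR x3 = 1 XOR 1 = 0
g2 = x4 XOR x2 = 0 XOR 1 = 1
g3 = g1 XOR g2 = 0 XOR 1 = 1
g4 = g3 XOR x4 = 1 XOR 0 = 1
g6 = g4 XOR x4 = 1 XOR 0 = 1
g7 = g3 XNOR x2 = 1 XNOR 1 = 1
g8 = g4 XOR g7 = 1 XOR 1 = 0
g10 = x4 OR g2 = 0 OR 1 = 1
g11 = g10 XNOR g6 = 1 XNOR 1 = 1
g12 = g7 XOR g6 = 1 XOR 1 = 0
g13 = g6 XOR g12 = 1 XOR 0 = 1
g14 = g13 XOR g8 = 1 XOR 0 = 1
g15 = g14 XNOR g1 = 1 XNOR 0 = 0
g16 = g15 OR g14 = 0 OR 1 = 1

g2 = 1; g4 = 1; g11 = 1; g16 = 1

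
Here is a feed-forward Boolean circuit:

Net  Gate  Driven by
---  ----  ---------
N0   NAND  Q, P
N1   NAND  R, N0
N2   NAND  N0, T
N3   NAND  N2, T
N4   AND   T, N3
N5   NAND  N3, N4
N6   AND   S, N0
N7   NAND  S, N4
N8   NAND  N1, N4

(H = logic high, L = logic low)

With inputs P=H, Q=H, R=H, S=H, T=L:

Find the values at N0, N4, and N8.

N0 = L, N4 = L, N8 = H

N0 = Q NAND P = H NAND H = L
N1 = R NAND N0 = H NAND L = H
N2 = N0 NAND T = L NAND L = H
N3 = N2 NAND T = H NAND L = H
N4 = T AND N3 = L AND H = L
N8 = N1 NAND N4 = H NAND L = H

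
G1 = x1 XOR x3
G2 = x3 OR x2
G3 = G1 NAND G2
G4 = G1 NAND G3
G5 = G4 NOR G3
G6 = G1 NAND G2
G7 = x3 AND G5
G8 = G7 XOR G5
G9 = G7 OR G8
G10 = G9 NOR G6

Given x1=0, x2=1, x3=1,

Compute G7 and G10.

G7 = 0, G10 = 1

G1 = x1 XOR x3 = 0 XOR 1 = 1
G2 = x3 OR x2 = 1 OR 1 = 1
G3 = G1 NAND G2 = 1 NAND 1 = 0
G4 = G1 NAND G3 = 1 NAND 0 = 1
G5 = G4 NOR G3 = 1 NOR 0 = 0
G6 = G1 NAND G2 = 1 NAND 1 = 0
G7 = x3 AND G5 = 1 AND 0 = 0
G8 = G7 XOR G5 = 0 XOR 0 = 0
G9 = G7 OR G8 = 0 OR 0 = 0
G10 = G9 NOR G6 = 0 NOR 0 = 1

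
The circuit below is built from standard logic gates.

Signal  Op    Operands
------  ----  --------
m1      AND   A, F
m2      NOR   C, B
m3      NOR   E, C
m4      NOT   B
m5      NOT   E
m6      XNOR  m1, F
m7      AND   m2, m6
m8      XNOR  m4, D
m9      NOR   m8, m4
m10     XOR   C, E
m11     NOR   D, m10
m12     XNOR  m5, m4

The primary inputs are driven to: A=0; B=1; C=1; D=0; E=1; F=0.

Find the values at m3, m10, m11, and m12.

m3 = E NOR C = 1 NOR 1 = 0
m4 = NOT B = NOT 1 = 0
m5 = NOT E = NOT 1 = 0
m10 = C XOR E = 1 XOR 1 = 0
m11 = D NOR m10 = 0 NOR 0 = 1
m12 = m5 XNOR m4 = 0 XNOR 0 = 1

m3 = 0  m10 = 0  m11 = 1  m12 = 1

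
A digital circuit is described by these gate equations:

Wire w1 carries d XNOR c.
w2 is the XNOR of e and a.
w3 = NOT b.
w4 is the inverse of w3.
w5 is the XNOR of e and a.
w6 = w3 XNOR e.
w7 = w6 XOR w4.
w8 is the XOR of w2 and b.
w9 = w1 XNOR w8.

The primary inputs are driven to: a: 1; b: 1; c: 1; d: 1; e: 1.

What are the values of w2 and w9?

w2 = 1  w9 = 0

w1 = d XNOR c = 1 XNOR 1 = 1
w2 = e XNOR a = 1 XNOR 1 = 1
w8 = w2 XOR b = 1 XOR 1 = 0
w9 = w1 XNOR w8 = 1 XNOR 0 = 0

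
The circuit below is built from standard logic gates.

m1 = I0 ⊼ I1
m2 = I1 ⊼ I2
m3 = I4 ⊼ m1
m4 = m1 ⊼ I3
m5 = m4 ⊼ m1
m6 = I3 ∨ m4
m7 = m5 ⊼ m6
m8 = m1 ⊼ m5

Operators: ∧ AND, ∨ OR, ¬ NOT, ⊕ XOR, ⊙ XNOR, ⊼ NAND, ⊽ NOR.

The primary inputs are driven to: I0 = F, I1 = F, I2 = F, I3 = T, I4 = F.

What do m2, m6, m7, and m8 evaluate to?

m1 = I0 NAND I1 = F NAND F = T
m2 = I1 NAND I2 = F NAND F = T
m4 = m1 NAND I3 = T NAND T = F
m5 = m4 NAND m1 = F NAND T = T
m6 = I3 OR m4 = T OR F = T
m7 = m5 NAND m6 = T NAND T = F
m8 = m1 NAND m5 = T NAND T = F

m2 = T, m6 = T, m7 = F, m8 = F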